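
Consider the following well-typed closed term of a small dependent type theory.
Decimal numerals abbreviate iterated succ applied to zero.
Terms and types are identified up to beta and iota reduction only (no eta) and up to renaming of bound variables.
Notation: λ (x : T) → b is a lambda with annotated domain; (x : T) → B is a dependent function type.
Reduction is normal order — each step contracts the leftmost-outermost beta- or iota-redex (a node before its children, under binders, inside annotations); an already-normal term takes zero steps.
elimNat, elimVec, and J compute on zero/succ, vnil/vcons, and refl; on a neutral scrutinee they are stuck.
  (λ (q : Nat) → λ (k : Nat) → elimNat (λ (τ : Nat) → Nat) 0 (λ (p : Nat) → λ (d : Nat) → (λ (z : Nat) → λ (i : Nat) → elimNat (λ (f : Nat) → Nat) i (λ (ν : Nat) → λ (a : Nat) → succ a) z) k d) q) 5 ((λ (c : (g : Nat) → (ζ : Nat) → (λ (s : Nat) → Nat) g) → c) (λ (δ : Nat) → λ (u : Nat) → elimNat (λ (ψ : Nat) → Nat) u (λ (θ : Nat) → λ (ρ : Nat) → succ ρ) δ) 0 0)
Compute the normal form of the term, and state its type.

resulting normal form:
  0
inferred type:
  Nat


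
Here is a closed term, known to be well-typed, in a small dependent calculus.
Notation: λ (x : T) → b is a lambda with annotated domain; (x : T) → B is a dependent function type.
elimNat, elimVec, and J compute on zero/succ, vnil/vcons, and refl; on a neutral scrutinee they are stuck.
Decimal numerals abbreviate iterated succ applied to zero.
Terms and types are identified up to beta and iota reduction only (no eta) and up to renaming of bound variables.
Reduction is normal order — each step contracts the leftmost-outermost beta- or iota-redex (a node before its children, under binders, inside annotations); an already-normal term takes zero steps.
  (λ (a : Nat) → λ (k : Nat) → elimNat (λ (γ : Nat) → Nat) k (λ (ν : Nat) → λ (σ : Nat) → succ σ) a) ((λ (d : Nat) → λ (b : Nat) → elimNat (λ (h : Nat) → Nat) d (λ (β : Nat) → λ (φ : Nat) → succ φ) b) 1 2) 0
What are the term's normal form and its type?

reduced normal form:
  3
type:
  Nat
observation: the leftmost-outermost redex is a beta-redex, and normalization takes 21 steps.


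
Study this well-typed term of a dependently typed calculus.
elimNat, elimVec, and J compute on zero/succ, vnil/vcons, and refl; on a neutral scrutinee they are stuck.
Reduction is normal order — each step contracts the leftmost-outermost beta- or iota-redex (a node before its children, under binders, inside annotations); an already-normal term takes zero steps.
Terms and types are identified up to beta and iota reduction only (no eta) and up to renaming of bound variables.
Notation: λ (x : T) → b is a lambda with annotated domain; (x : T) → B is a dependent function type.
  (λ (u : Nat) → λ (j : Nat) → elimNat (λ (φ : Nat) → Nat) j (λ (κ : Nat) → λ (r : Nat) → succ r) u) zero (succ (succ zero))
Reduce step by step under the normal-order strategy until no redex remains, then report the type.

normal-order reduction:
  (λ (u : Nat) → λ (j : Nat) → elimNat (λ (φ : Nat) → Nat) j (λ (κ : Nat) → λ (r : Nat) → succ r) u) zero (succ (succ zero))
  ~> (λ (u : Nat) → elimNat (λ (j : Nat) → Nat) u (λ (φ : Nat) → λ (κ : Nat) → succ κ) zero) (succ (succ zero))
  ~> elimNat (λ (u : Nat) → Nat) (succ (succ zero)) (λ (j : Nat) → λ (φ : Nat) → succ φ) zero
  ~> succ (succ zero)
type:
  Nat


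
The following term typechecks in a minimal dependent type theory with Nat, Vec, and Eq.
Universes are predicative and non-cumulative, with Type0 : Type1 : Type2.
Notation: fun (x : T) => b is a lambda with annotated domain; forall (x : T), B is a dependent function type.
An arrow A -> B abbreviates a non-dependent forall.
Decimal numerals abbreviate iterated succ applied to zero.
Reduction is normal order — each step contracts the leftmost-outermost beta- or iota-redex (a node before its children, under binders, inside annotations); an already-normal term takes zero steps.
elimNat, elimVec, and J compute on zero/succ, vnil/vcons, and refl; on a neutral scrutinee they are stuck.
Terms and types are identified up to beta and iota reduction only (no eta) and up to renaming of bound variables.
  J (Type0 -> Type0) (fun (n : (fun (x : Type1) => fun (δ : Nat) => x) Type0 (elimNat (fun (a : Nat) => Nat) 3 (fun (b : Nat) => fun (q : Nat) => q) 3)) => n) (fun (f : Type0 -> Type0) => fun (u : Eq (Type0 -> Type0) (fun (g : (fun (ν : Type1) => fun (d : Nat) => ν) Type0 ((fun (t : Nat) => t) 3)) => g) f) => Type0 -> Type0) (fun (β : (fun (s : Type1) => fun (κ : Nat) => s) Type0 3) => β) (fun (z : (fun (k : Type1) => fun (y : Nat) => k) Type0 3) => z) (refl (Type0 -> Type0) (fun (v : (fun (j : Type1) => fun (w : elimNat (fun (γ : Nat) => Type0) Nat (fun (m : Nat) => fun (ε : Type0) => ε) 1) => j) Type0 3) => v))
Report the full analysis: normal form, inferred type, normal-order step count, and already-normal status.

normal form:
  fun (n : Type0) => n
the term's type:
  Type0 -> Type0
reduction steps (normal order): 3
term was already normal: no
first redex: a J iota-redex


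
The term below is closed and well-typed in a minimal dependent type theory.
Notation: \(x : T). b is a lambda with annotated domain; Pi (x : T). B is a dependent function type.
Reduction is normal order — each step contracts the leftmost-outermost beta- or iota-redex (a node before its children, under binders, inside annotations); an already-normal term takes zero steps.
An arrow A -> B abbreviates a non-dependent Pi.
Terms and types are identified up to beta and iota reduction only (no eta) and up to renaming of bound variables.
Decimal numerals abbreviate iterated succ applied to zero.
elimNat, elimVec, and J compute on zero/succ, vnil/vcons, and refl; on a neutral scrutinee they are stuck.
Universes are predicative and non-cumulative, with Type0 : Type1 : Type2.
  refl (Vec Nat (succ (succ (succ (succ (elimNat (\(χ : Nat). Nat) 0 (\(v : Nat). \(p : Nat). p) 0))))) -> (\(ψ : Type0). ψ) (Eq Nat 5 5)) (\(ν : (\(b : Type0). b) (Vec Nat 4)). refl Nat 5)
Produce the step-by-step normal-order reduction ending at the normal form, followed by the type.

reduction (normal order):
  refl (Vec Nat (succ (succ (succ (succ (elimNat (\(χ : Nat). Nat) 0 (\(v : Nat). \(p : Nat). p) 0))))) -> (\(ψ : Type0). ψ) (Eq Nat 5 5)) (\(ν : (\(b : Type0). b) (Vec Nat 4)). refl Nat 5)
  ~> refl (Vec Nat 4 -> (\(χ : Type0). χ) (Eq Nat 5 5)) (\(v : (\(p : Type0). p) (Vec Nat 4)). refl Nat 5)
  ~> refl (Vec Nat 4 -> Eq Nat 5 5) (\(χ : (\(v : Type0). v) (Vec Nat 4)). refl Nat 5)
  ~> refl (Vec Nat 4 -> Eq Nat 5 5) (\(χ : Vec Nat 4). refl Nat 5)
inferred type:
  Eq (Vec Nat 4 -> Eq Nat 5 5) (\(χ : Vec Nat 4). refl Nat 5) (\(v : Vec Nat 4). refl Nat 5)


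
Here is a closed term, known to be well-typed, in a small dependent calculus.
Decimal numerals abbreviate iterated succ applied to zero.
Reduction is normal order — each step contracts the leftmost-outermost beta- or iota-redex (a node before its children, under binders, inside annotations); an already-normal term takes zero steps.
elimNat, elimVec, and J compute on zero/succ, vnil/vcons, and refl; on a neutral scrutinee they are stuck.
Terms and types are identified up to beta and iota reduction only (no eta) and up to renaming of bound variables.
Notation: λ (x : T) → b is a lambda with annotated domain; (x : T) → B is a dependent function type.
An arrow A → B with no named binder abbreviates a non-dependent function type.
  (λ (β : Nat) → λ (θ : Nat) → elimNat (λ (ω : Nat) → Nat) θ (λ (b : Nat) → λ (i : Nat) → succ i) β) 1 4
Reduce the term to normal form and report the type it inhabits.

resulting normal form:
  5
inferred type:
  Nat
observation: the term reaches its normal form after 6 normal-order steps.


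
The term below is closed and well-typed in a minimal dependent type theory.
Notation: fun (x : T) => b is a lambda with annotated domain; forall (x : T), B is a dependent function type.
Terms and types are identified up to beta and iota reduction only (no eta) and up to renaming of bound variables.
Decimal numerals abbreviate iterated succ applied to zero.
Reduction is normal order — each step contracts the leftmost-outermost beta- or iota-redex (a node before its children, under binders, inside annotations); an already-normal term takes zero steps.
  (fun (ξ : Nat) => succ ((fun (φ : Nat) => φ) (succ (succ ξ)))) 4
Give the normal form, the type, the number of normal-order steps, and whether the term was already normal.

reduced normal form:
  7
inferred type:
  Nat
reduction steps (normal order): 2
started in normal form: no
first redex: a beta-redex


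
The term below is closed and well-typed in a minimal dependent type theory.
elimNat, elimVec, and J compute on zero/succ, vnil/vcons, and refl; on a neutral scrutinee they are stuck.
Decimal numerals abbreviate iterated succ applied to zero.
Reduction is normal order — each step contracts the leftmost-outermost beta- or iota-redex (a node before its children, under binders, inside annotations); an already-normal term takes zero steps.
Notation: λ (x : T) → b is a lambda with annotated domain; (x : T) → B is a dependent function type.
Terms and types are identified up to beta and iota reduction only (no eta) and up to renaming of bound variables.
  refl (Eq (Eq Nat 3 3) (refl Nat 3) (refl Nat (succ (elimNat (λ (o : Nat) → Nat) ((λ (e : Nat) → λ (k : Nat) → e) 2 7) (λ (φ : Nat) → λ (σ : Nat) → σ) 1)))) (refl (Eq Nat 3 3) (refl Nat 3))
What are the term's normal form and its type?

normal form:
  refl (Eq (Eq Nat 3 3) (refl Nat 3) (refl Nat 3)) (refl (Eq Nat 3 3) (refl Nat 3))
type:
  Eq (Eq (Eq Nat 3 3) (refl Nat 3) (refl Nat 3)) (refl (Eq Nat 3 3) (refl Nat 3)) (refl (Eq Nat 3 3) (refl Nat 3))


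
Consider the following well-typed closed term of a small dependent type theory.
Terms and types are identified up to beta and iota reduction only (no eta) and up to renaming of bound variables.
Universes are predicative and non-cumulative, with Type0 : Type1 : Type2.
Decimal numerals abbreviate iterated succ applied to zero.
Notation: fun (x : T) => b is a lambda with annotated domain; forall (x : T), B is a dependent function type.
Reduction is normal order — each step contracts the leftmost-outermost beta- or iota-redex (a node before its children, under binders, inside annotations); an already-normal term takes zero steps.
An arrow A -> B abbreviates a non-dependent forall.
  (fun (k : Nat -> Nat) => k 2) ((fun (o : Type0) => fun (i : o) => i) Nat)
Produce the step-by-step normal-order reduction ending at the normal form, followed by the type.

normal-order reduction:
  (fun (k : Nat -> Nat) => k 2) ((fun (o : Type0) => fun (i : o) => i) Nat)
  ~> (fun (k : Type0) => fun (o : k) => o) Nat 2
  ~> (fun (k : Nat) => k) 2
  ~> 2
type:
  Nat


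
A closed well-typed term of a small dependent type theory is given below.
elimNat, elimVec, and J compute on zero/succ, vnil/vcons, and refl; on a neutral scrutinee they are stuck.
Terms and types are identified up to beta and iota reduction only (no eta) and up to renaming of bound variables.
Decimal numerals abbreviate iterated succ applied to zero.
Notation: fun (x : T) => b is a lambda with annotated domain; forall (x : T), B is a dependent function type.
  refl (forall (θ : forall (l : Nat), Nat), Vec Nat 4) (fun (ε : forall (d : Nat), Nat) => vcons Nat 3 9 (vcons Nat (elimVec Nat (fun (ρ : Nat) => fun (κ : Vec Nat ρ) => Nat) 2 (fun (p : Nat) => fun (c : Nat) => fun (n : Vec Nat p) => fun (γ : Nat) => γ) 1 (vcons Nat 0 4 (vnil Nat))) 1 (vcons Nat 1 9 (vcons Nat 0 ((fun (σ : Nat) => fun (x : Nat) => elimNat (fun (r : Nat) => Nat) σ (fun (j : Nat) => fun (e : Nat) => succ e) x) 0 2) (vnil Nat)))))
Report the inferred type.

type:
  Eq (forall (θ : forall (l : Nat), Nat), Vec Nat 4) (fun (ε : forall (d : Nat), Nat) => vcons Nat 3 9 (vcons Nat 2 1 (vcons Nat 1 9 (vcons Nat 0 2 (vnil Nat))))) (fun (ρ : forall (κ : Nat), Nat) => vcons Nat 3 9 (vcons Nat 2 1 (vcons Nat 1 9 (vcons Nat 0 2 (vnil Nat)))))


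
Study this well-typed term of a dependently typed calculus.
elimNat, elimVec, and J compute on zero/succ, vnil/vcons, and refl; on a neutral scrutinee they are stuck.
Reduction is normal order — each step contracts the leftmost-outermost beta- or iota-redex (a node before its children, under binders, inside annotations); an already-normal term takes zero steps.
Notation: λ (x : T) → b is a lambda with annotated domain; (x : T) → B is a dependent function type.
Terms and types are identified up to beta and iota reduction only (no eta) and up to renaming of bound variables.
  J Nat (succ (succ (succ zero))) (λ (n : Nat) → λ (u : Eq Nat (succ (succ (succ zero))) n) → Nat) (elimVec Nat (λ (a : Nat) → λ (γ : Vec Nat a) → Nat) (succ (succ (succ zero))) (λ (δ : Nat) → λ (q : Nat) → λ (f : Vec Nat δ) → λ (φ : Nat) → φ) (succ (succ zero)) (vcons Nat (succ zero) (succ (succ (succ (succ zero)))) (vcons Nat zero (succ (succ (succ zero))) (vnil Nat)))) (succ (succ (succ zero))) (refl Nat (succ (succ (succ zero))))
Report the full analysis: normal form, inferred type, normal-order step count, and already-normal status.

reduced normal form:
  succ (succ (succ zero))
type:
  Nat
reduction steps (normal order): 12
started in normal form: no
first redex: a J iota-redex


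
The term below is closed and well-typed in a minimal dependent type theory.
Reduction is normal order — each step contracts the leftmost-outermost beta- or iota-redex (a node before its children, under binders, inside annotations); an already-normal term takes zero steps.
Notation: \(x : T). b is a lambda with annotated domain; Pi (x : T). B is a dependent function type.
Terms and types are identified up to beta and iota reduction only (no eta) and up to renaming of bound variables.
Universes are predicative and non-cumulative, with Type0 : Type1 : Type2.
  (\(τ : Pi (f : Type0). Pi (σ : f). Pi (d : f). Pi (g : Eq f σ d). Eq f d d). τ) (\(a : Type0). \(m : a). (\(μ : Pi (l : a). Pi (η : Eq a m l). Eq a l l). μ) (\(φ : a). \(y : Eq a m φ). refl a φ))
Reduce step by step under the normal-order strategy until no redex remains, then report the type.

reduction (normal order):
  (\(τ : Pi (f : Type0). Pi (σ : f). Pi (d : f). Pi (g : Eq f σ d). Eq f d d). τ) (\(a : Type0). \(m : a). (\(μ : Pi (l : a). Pi (η : Eq a m l). Eq a l l). μ) (\(φ : a). \(y : Eq a m φ). refl a φ))
  ~> \(τ : Type0). \(f : τ). (\(σ : Pi (d : τ). Pi (g : Eq τ f d). Eq τ d d). σ) (\(a : τ). \(m : Eq τ f a). refl τ a)
  ~> \(τ : Type0). \(f : τ). \(σ : τ). \(d : Eq τ f σ). refl τ σ
inferred type:
  Pi (τ : Type0). Pi (f : τ). Pi (σ : τ). Pi (d : Eq τ f σ). Eq τ σ σ


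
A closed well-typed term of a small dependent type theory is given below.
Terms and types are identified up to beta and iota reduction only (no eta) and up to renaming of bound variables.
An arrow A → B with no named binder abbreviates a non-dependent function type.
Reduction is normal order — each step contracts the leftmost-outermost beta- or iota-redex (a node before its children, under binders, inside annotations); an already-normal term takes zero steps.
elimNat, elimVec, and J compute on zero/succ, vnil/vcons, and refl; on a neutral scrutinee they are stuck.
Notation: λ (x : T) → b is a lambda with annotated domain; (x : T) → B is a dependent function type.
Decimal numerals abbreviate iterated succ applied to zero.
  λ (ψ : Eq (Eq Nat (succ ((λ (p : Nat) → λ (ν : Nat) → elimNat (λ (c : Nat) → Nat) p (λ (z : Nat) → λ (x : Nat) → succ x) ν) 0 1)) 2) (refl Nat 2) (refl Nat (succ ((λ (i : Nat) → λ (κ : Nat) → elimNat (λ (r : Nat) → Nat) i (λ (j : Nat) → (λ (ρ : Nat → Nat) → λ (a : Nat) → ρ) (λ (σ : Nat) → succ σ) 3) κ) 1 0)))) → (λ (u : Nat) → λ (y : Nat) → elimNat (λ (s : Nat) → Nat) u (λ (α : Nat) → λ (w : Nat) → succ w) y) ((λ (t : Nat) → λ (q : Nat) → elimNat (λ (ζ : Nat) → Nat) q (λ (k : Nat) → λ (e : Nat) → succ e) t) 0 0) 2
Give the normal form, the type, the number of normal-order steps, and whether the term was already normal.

reduced normal form:
  λ (ψ : Eq (Eq Nat 2 2) (refl Nat 2) (refl Nat 2)) → 2
type:
  Eq (Eq Nat 2 2) (refl Nat 2) (refl Nat 2) → Nat
normal-order step count: 21
already normal: no
first redex: a beta-redex


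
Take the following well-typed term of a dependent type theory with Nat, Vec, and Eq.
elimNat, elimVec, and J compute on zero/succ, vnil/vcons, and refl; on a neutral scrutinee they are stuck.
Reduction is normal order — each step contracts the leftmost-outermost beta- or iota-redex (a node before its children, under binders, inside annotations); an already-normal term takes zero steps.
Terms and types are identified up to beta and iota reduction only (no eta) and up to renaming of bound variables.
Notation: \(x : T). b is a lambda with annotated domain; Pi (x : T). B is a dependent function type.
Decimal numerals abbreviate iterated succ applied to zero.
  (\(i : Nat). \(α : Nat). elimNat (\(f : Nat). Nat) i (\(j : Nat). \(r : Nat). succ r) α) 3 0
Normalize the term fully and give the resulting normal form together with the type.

normal form:
  3
type:
  Nat


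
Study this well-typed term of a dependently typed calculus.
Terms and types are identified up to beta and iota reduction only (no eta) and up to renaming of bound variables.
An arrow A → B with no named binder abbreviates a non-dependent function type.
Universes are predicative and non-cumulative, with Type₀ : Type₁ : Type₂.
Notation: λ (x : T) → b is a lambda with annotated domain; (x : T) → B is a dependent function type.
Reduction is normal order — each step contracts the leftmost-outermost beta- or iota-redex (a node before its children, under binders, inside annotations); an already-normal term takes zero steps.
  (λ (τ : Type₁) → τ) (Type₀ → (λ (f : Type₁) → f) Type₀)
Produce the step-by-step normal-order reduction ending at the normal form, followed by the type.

normal-order reduction sequence:
  (λ (τ : Type₁) → τ) (Type₀ → (λ (f : Type₁) → f) Type₀)
  ~> Type₀ → (λ (τ : Type₁) → τ) Type₀
  ~> Type₀ → Type₀
type:
  Type₁


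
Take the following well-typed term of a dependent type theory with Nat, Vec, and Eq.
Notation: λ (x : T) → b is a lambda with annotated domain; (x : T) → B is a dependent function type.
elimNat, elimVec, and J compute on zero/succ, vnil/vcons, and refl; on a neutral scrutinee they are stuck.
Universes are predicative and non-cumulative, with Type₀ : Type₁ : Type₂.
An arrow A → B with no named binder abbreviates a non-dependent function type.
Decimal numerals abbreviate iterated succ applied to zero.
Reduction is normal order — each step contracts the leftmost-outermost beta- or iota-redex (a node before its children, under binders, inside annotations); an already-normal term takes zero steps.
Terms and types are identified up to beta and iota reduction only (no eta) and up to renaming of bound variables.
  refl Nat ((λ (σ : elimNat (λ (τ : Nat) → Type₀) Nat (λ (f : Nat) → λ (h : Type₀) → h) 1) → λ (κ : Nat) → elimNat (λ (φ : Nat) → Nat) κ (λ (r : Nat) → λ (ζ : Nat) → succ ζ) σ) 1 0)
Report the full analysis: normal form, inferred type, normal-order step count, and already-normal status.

normal form:
  refl Nat 1
the term's type:
  Eq Nat 1 1
normal-order step count: 6
term was already normal: no
first redex: a beta-redex


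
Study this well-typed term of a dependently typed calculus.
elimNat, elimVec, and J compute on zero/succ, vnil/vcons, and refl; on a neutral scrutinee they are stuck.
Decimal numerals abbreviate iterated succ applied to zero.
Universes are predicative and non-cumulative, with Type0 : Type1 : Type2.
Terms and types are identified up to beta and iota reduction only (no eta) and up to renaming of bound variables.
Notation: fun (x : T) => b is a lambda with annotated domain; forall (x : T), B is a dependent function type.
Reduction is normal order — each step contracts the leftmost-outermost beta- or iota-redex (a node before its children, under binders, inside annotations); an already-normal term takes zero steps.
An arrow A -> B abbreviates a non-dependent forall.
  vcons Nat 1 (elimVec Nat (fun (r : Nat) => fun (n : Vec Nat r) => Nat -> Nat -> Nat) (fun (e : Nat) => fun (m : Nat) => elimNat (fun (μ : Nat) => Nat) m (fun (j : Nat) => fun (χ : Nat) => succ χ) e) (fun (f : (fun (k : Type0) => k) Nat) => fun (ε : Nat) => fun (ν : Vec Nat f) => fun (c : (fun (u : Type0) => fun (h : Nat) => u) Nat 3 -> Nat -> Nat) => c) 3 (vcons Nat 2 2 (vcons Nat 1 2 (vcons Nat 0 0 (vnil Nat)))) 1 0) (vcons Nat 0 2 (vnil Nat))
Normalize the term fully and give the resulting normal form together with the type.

resulting normal form:
  vcons Nat 1 1 (vcons Nat 0 2 (vnil Nat))
inferred type:
  Vec Nat 2
observation: the leftmost-outermost redex is an elimVec iota-redex, and normalization takes 22 steps.


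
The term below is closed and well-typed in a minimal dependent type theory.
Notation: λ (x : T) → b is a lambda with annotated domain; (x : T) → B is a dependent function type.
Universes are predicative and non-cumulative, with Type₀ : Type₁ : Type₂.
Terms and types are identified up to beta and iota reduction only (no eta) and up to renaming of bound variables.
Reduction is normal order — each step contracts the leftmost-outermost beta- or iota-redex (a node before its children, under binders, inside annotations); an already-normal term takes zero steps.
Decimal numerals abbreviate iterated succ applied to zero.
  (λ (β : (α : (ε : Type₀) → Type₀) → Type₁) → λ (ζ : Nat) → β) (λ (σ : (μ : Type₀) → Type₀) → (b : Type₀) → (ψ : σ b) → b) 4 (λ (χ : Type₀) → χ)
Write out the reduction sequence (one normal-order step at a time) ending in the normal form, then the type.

normal-order reduction sequence:
  (λ (β : (α : (ε : Type₀) → Type₀) → Type₁) → λ (ζ : Nat) → β) (λ (σ : (μ : Type₀) → Type₀) → (b : Type₀) → (ψ : σ b) → b) 4 (λ (χ : Type₀) → χ)
  ~> (λ (β : Nat) → λ (α : (ε : Type₀) → Type₀) → (ζ : Type₀) → (σ : α ζ) → ζ) 4 (λ (μ : Type₀) → μ)
  ~> (λ (β : (α : Type₀) → Type₀) → (ε : Type₀) → (ζ : β ε) → ε) (λ (σ : Type₀) → σ)
  ~> (β : Type₀) → (α : (λ (ε : Type₀) → ε) β) → β
  ~> (β : Type₀) → (α : β) → β
inferred type:
  Type₁


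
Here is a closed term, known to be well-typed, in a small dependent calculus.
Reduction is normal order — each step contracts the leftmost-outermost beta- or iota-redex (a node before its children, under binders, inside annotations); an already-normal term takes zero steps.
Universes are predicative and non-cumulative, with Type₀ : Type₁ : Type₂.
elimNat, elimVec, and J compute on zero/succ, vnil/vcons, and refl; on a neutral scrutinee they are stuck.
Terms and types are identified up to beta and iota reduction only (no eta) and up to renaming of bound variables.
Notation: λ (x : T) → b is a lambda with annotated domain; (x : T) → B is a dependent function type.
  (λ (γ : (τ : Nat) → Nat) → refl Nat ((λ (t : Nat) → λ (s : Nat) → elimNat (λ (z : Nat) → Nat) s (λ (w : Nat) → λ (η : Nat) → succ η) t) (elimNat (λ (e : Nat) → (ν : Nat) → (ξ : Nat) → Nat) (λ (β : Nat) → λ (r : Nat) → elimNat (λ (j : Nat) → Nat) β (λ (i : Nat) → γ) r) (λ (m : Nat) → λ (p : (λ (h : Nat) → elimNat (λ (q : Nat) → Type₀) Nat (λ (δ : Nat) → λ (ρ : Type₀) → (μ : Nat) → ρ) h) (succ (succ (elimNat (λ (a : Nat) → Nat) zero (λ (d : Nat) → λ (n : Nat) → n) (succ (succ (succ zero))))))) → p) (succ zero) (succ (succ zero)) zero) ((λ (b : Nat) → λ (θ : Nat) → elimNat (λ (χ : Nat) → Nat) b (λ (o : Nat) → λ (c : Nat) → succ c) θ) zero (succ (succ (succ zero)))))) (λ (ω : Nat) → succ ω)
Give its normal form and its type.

normal form:
  refl Nat (succ (succ (succ (succ (succ zero)))))
type:
  Eq Nat (succ (succ (succ (succ (succ zero))))) (succ (succ (succ (succ (succ zero)))))


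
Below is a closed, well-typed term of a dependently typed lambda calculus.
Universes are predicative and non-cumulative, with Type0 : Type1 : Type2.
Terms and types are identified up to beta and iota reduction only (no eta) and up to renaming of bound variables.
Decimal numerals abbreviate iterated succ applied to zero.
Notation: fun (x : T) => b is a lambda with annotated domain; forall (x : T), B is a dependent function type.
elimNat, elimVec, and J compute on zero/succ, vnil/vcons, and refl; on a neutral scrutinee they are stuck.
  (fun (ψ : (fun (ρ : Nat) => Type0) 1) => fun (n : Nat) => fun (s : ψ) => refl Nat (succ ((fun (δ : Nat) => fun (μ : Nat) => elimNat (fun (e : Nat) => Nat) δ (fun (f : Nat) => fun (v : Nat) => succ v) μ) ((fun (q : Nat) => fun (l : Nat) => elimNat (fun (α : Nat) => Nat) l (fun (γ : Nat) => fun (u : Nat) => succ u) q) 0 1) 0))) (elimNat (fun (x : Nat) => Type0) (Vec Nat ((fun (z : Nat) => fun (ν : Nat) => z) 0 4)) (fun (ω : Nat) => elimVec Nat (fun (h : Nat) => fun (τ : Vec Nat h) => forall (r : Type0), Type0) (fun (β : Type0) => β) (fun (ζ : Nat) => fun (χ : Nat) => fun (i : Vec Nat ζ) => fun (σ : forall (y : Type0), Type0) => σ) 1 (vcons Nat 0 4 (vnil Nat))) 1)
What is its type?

the term's type:
  forall (ψ : Nat), forall (ρ : Vec Nat 0), Eq Nat 2 2


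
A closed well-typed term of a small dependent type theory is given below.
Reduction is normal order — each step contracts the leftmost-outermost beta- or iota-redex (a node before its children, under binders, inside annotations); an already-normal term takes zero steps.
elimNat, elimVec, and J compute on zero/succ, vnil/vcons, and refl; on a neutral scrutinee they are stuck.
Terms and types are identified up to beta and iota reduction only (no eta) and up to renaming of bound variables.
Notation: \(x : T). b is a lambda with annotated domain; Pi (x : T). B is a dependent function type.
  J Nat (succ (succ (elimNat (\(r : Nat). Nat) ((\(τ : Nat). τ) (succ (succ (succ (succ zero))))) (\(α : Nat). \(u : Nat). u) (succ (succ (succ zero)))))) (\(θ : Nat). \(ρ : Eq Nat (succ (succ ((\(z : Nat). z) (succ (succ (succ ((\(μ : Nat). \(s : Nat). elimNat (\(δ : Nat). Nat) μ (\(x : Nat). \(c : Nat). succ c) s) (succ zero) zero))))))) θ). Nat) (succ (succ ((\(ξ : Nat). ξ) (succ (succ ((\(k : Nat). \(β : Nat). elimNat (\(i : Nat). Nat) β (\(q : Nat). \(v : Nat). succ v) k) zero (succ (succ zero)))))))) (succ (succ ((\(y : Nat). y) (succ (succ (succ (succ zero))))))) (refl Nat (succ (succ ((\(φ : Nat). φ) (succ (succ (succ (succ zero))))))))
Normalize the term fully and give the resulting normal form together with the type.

resulting normal form:
  succ (succ (succ (succ (succ (succ zero)))))
the term's type:
  Nat
observation: the term reaches its normal form after 5 normal-order steps.


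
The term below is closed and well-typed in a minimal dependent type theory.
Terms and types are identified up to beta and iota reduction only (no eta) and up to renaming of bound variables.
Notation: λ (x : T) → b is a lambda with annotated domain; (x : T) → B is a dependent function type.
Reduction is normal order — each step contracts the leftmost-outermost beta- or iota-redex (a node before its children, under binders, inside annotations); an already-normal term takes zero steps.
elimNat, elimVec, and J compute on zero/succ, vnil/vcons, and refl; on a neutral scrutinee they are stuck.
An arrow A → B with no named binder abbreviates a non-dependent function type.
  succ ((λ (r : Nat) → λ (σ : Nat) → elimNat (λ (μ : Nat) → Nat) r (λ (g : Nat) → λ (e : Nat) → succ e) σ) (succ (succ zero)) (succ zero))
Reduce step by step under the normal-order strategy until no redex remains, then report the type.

normal-order reduction:
  succ ((λ (r : Nat) → λ (σ : Nat) → elimNat (λ (μ : Nat) → Nat) r (λ (g : Nat) → λ (e : Nat) → succ e) σ) (succ (succ zero)) (succ zero))
  ~> succ ((λ (r : Nat) → elimNat (λ (σ : Nat) → Nat) (succ (succ zero)) (λ (μ : Nat) → λ (g : Nat) → succ g) r) (succ zero))
  ~> succ (elimNat (λ (r : Nat) → Nat) (succ (succ zero)) (λ (σ : Nat) → λ (μ : Nat) → succ μ) (succ zero))
  ~> succ ((λ (r : Nat) → λ (σ : Nat) → succ σ) zero (elimNat (λ (μ : Nat) → Nat) (succ (succ zero)) (λ (g : Nat) → λ (e : Nat) → succ e) zero))
  ~> succ ((λ (r : Nat) → succ r) (elimNat (λ (σ : Nat) → Nat) (succ (succ zero)) (λ (μ : Nat) → λ (g : Nat) → succ g) zero))
  ~> succ (succ (elimNat (λ (r : Nat) → Nat) (succ (succ zero)) (λ (σ : Nat) → λ (μ : Nat) → succ μ) zero))
  ~> succ (succ (succ (succ zero)))
type:
  Nat


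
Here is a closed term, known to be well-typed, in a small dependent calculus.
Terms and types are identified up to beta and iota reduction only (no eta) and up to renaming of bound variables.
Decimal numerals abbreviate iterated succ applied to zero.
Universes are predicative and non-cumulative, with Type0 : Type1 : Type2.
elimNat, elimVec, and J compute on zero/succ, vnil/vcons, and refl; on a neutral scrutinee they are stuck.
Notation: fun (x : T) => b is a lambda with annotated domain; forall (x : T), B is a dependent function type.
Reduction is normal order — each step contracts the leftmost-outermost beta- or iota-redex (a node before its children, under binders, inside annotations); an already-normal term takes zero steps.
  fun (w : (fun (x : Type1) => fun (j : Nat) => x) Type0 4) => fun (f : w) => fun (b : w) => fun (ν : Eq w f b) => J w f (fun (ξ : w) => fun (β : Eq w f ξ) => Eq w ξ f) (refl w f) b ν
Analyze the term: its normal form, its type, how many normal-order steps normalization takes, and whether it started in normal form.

resulting normal form:
  fun (w : Type0) => fun (x : w) => fun (j : w) => fun (f : Eq w x j) => J w x (fun (b : w) => fun (ν : Eq w x b) => Eq w b x) (refl w x) j f
type:
  forall (w : Type0), forall (x : w), forall (j : w), forall (f : Eq w x j), Eq w j x
steps to reach normal form (normal order): 2
started in normal form: no
first redex: a beta-redex


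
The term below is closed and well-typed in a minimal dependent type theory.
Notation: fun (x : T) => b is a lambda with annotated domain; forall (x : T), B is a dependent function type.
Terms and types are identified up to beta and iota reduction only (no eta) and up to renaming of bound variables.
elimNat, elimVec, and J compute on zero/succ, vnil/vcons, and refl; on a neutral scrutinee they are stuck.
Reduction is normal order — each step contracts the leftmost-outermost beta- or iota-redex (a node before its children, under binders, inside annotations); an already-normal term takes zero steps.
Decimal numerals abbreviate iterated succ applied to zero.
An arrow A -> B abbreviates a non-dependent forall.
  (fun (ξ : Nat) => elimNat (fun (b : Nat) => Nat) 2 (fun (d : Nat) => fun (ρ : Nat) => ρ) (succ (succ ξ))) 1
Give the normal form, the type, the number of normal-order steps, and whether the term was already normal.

normal form:
  2
the term's type:
  Nat
normal-order step count: 11
term was already normal: no
first contracted redex: a beta-redex


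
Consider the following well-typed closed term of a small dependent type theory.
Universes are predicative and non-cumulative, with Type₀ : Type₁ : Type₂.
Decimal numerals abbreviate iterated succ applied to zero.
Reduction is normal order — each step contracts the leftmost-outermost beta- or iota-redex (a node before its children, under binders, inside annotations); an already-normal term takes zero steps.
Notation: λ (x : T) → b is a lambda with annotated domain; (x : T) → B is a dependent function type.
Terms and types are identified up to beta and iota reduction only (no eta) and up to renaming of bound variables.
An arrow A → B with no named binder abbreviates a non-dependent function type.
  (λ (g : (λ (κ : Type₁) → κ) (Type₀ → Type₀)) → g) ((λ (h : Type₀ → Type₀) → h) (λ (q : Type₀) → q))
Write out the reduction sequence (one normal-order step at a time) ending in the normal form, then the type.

normal-order reduction:
  (λ (g : (λ (κ : Type₁) → κ) (Type₀ → Type₀)) → g) ((λ (h : Type₀ → Type₀) → h) (λ (q : Type₀) → q))
  ~> (λ (g : Type₀ → Type₀) → g) (λ (κ : Type₀) → κ)
  ~> λ (g : Type₀) → g
type:
  Type₀ → Type₀


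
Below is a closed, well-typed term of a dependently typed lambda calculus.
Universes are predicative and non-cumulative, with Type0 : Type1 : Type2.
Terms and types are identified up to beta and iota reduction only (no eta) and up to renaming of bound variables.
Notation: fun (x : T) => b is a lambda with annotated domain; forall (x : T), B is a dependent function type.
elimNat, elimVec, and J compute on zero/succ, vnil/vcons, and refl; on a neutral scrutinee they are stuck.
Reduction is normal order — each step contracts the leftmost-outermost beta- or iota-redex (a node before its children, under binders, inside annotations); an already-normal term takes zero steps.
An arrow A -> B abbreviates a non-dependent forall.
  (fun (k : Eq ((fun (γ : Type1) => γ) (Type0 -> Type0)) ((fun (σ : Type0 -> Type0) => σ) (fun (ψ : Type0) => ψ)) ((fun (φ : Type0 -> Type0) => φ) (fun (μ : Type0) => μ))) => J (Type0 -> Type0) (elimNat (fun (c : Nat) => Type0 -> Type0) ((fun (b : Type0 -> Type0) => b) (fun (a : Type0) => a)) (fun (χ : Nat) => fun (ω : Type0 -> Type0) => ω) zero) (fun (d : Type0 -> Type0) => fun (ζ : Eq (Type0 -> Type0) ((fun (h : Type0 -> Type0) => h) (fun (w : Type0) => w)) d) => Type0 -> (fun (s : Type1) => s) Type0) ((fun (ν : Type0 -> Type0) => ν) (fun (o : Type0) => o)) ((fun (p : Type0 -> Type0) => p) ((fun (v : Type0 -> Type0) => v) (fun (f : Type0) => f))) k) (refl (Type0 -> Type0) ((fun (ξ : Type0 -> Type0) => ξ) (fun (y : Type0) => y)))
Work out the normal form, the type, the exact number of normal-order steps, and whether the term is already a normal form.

normal form:
  fun (k : Type0) => k
inferred type:
  Type0 -> Type0
reduction steps (normal order): 3
started in normal form: no
first redex: a beta-redex


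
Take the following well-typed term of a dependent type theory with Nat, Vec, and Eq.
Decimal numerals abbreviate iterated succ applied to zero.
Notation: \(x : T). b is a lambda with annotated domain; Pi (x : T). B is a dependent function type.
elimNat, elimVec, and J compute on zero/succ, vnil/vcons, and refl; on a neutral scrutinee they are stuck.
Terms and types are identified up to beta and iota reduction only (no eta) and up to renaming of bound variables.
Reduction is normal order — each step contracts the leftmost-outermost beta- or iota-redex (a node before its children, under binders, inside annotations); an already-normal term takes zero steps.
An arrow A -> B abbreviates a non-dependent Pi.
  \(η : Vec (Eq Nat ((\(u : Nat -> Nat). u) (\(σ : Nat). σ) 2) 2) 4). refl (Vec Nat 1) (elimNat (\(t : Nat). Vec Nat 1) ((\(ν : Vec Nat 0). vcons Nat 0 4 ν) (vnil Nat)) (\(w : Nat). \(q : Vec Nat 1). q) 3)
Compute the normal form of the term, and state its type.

reduced normal form:
  \(η : Vec (Eq Nat 2 2) 4). refl (Vec Nat 1) (vcons Nat 0 4 (vnil Nat))
the term's type:
  Vec (Eq Nat 2 2) 4 -> Eq (Vec Nat 1) (vcons Nat 0 4 (vnil Nat)) (vcons Nat 0 4 (vnil Nat))
observation: 13 normal-order steps normalize the term, beginning with a beta-redex.


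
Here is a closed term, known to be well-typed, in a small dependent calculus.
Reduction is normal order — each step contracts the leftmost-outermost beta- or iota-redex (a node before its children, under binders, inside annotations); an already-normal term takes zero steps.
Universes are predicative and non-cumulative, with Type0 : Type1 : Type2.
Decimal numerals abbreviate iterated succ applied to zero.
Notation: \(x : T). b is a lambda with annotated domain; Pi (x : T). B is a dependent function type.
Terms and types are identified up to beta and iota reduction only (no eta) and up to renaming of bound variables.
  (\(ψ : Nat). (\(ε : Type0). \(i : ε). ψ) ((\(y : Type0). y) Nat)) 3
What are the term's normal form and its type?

resulting normal form:
  \(ψ : Nat). 3
the term's type:
  Pi (ψ : Nat). Nat


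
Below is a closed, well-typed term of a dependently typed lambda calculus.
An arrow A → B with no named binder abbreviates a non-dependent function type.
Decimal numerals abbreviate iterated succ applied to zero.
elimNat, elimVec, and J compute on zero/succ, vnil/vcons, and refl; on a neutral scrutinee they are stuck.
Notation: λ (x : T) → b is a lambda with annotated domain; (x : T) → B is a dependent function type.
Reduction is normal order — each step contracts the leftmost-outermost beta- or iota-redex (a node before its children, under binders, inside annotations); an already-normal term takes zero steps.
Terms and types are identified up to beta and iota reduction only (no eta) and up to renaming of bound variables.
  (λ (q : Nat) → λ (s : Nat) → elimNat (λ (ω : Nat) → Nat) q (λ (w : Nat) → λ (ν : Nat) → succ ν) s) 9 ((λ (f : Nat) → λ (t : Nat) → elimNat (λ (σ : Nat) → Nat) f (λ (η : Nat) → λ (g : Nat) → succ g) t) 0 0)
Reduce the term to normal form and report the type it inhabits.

normal form:
  9
type:
  Nat


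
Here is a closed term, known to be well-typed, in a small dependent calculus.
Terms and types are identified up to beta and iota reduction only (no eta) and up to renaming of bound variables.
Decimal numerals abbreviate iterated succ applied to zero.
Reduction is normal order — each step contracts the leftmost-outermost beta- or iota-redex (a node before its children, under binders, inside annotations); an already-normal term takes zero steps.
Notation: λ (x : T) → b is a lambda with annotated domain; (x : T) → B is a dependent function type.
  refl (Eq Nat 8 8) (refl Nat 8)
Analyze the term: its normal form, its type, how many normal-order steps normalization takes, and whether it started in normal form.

reduced normal form:
  refl (Eq Nat 8 8) (refl Nat 8)
inferred type:
  Eq (Eq Nat 8 8) (refl Nat 8) (refl Nat 8)
normal-order step count: 0
already normal: yes


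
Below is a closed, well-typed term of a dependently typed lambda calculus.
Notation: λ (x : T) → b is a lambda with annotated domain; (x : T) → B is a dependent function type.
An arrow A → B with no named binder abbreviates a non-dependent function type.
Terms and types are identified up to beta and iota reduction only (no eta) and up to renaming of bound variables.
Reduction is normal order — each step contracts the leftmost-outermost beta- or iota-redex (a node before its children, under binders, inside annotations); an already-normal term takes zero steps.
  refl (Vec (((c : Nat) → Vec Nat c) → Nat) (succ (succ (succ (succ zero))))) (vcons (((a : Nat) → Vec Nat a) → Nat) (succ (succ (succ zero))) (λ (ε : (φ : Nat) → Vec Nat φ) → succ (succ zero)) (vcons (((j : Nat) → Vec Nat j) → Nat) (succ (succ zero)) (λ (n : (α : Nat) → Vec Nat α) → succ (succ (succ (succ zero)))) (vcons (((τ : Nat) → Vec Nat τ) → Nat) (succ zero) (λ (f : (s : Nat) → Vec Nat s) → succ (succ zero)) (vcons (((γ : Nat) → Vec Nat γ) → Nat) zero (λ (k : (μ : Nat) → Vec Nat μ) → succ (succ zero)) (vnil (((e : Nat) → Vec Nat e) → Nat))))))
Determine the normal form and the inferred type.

reduced normal form:
  refl (Vec (((c : Nat) → Vec Nat c) → Nat) (succ (succ (succ (succ zero))))) (vcons (((a : Nat) → Vec Nat a) → Nat) (succ (succ (succ zero))) (λ (ε : (φ : Nat) → Vec Nat φ) → succ (succ zero)) (vcons (((j : Nat) → Vec Nat j) → Nat) (succ (succ zero)) (λ (n : (α : Nat) → Vec Nat α) → succ (succ (succ (succ zero)))) (vcons (((τ : Nat) → Vec Nat τ) → Nat) (succ zero) (λ (f : (s : Nat) → Vec Nat s) → succ (succ zero)) (vcons (((γ : Nat) → Vec Nat γ) → Nat) zero (λ (k : (μ : Nat) → Vec Nat μ) → succ (succ zero)) (vnil (((e : Nat) → Vec Nat e) → Nat))))))
type:
  Eq (Vec (((c : Nat) → Vec Nat c) → Nat) (succ (succ (succ (succ zero))))) (vcons (((a : Nat) → Vec Nat a) → Nat) (succ (succ (succ zero))) (λ (ε : (φ : Nat) → Vec Nat φ) → succ (succ zero)) (vcons (((j : Nat) → Vec Nat j) → Nat) (succ (succ zero)) (λ (n : (α : Nat) → Vec Nat α) → succ (succ (succ (succ zero)))) (vcons (((τ : Nat) → Vec Nat τ) → Nat) (succ zero) (λ (f : (s : Nat) → Vec Nat s) → succ (succ zero)) (vcons (((γ : Nat) → Vec Nat γ) → Nat) zero (λ (k : (μ : Nat) → Vec Nat μ) → succ (succ zero)) (vnil (((e : Nat) → Vec Nat e) → Nat)))))) (vcons (((m : Nat) → Vec Nat m) → Nat) (succ (succ (succ zero))) (λ (r : (b : Nat) → Vec Nat b) → succ (succ zero)) (vcons (((κ : Nat) → Vec Nat κ) → Nat) (succ (succ zero)) (λ (w : (β : Nat) → Vec Nat β) → succ (succ (succ (succ zero)))) (vcons (((i : Nat) → Vec Nat i) → Nat) (succ zero) (λ (q : (η : Nat) → Vec Nat η) → succ (succ zero)) (vcons (((p : Nat) → Vec Nat p) → Nat) zero (λ (ρ : (g : Nat) → Vec Nat g) → succ (succ zero)) (vnil (((o : Nat) → Vec Nat o) → Nat))))))
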